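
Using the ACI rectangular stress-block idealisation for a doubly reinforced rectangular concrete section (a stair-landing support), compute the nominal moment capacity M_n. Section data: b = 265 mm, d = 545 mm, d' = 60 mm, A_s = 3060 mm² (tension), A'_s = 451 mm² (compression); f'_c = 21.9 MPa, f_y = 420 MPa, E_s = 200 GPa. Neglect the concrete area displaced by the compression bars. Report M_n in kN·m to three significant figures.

Assume both tension and compression steel yield.
Net tension couple steel: A_s − A'_s = 2609 mm².
a = (A_s − A'_s) f_y / (0.85 f'_c b) = 1095780/(0.85 × 21.9 × 265) = 222.13 mm.
c = a/β₁ = 222.13/0.85 = 261.33 mm; ε'_s = 0.003(c − d')/c = 0.0023 ≥ f_y/E_s = 0.0021, so compression steel does yield.
M_n = (A_s − A'_s) f_y (d − a/2) + A'_s f_y (d − d') = [1095780 × (545 − 111.065) + 189420 × (545 − 60)] × 10⁻⁶ = 475.50 + 91.87 = 567.37 kN·m.

M_n ≈ 567 kN·m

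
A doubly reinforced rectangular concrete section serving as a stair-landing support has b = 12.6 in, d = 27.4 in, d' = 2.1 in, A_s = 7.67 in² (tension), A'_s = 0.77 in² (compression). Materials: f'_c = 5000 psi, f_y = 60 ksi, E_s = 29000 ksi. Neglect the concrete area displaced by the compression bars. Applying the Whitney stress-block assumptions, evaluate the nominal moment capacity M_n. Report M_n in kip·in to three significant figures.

Assume both steels yield.
a = (A_s − A'_s) f_y/(0.85 f'_c b) = (7.67 − 0.77) × 60/(0.85 × 5 × 12.6) = 7.731 in.
c = a/β₁ = 7.731/0.8 = 9.664 in; ε'_s = 0.003(c − d')/c = 0.0023 ≥ ε_y = 0.0021, so the compression steel yields.
M_n = (A_s − A'_s) f_y (d − a/2) + A'_s f_y (d − d') = 414 × (27.4 − 3.8655) + 46.2 × (27.4 − 2.1) = 9743.3 + 1168.9 = 10912.2 kip·in.

M_n ≈ 10900 kip·in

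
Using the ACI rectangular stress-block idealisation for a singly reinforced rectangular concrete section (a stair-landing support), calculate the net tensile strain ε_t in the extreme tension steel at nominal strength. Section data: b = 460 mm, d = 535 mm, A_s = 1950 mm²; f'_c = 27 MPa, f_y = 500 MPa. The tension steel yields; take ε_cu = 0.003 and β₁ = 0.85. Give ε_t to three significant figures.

a = A_s f_y/(0.85 f'_c b) = 92.36 mm.
β₁ = 0.85, so c = a/β₁ = 92.36/0.85 = 108.66 mm.
From the linear strain diagram with ε_cu = 0.003: ε_t = 0.003 (d − c)/c = 0.003 × (535 − 108.66)/108.66 = 0.0118.
Since ε_t ≥ 0.005, the section is tension-controlled.

ε_t ≈ 0.0118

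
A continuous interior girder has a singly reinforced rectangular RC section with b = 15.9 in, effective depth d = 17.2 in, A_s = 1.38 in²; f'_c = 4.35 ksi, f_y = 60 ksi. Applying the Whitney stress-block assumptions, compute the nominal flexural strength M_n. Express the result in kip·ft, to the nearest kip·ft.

T = A_s f_y = 1.38 × 60 = 82.8 kips.
a = T/(0.85 f'_c b) = 82.8/(0.85 × 4.35 × 15.9) = 1.408 in.
M_n = T(d − a/2) = 82.8 × (17.2 − 0.704) = 1365.9 kip·in = 1365.9/12 = 113.83 kip·ft.

M_n ≈ 114 kip·ft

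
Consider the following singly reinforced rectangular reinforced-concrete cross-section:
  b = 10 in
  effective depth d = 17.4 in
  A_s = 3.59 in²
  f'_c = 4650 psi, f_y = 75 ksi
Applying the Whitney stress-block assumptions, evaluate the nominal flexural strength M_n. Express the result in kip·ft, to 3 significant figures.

T = A_s f_y = 3.59 × 75 = 269.25 kips.
a = T/(0.85 f'_c b) = 269.25/(0.85 × 4.65 × 10) = 6.812 in.
M_n = T(d − a/2) = 269.25 × (17.4 − 3.406) = 3767.9 kip·in = 3767.9/12 = 313.99 kip·ft.

M_n ≈ 314 kip·ft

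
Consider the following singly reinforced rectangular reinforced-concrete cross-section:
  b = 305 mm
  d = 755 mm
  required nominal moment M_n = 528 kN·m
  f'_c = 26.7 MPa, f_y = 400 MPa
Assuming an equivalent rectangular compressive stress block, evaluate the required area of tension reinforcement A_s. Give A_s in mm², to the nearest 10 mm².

A_s ≈ 1880 mm²

With M_n = 0.85 f'_c a b (d − a/2), solve the quadratic for a:
a = d − √(d² − 2M_n/(0.85 f'_c b)) = 755 − √(755² − 2 × 528×10⁶/(0.85 × 26.7 × 305)) = 108.88 mm.
A_s = 0.85 f'_c a b / f_y = 0.85 × 26.7 × 108.88 × 305 / 400 = 1884.2 mm².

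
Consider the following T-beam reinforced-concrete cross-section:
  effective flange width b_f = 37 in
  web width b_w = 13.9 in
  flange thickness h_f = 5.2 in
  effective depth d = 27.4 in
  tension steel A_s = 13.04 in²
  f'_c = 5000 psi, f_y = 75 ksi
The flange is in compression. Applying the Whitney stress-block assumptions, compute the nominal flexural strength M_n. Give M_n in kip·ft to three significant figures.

M_n ≈ 1970 kip·ft

Tension: T = A_s f_y = 13.04 × 75 = 978 kips.
Try a within the flange: a = T/(0.85 f'_c b_f) = 978/(0.85 × 5 × 37) = 6.219 in.
a = 6.219 > h_f = 5.2 in: the block extends into the web. Split into flange-overhang and web parts.
C_f = 0.85 f'_c (b_f − b_w) h_f = 0.85 × 5 × (37 − 13.9) × 5.2 = 510.5 kips.
Remaining web compression depth: a_w = (T − C_f)/(0.85 f'_c b_w) = (978 − 510.5)/(0.85 × 5 × 13.9) = 7.914 in.
M_n = C_f(d − h_f/2) + (T − C_f)(d − a_w/2) = 510.5 × (27.4 − 2.6) + 467.5 × (27.4 − 3.957) = 12660.4 + 10959.6 = 23620.0 kip·in.
M_n = 23620.0/12 = 1968.33 kip·ft.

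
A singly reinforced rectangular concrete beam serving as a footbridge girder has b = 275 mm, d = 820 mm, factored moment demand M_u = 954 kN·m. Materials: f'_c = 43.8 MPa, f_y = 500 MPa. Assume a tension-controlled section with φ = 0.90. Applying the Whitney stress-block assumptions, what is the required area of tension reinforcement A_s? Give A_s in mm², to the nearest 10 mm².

M_n = M_u/φ = 954/0.90 = 1060 kN·m.
With M_n = 0.85 f'_c a b (d − a/2), solve the quadratic for a:
a = d − √(d² − 2M_n/(0.85 f'_c b)) = 820 − √(820² − 2 × 1060×10⁶/(0.85 × 43.8 × 275)) = 137.85 mm.
A_s = 0.85 f'_c a b / f_y = 0.85 × 43.8 × 137.85 × 275 / 500 = 2822.7 mm².

A_s ≈ 2820 mm²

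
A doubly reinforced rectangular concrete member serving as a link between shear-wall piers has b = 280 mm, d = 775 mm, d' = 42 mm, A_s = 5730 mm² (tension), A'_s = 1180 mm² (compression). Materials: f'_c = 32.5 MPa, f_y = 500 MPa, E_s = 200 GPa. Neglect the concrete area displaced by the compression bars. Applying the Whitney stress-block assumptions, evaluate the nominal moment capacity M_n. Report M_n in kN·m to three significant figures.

Assume both tension and compression steel yield.
Net tension couple steel: A_s − A'_s = 4550 mm².
a = (A_s − A'_s) f_y / (0.85 f'_c b) = 2275000/(0.85 × 32.5 × 280) = 294.12 mm.
c = a/β₁ = 294.12/0.818 = 359.56 mm; ε'_s = 0.003(c − d')/c = 0.0026 ≥ f_y/E_s = 0.0025, so compression steel does yield.
M_n = (A_s − A'_s) f_y (d − a/2) + A'_s f_y (d − d') = [2275000 × (775 − 147.06) + 590000 × (775 − 42)] × 10⁻⁶ = 1428.56 + 432.47 = 1861.03 kN·m.

M_n ≈ 1860 kN·m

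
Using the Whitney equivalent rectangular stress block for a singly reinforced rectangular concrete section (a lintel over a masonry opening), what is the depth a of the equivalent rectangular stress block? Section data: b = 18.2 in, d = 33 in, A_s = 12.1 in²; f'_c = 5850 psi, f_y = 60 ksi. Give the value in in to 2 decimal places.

T = A_s f_y = 12.1 × 60 = 726 kips.
a = T/(0.85 f'_c b) = 726/(0.85 × 5.85 × 18.2) = 8.02 in.

a ≈ 8.02 in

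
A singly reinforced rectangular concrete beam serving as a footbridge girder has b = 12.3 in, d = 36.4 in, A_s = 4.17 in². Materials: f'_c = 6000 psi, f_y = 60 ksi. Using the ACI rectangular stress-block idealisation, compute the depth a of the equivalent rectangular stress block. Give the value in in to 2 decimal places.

a ≈ 3.99 in

T = A_s f_y = 4.17 × 60 = 250.2 kips.
a = T/(0.85 f'_c b) = 250.2/(0.85 × 6 × 12.3) = 3.99 in.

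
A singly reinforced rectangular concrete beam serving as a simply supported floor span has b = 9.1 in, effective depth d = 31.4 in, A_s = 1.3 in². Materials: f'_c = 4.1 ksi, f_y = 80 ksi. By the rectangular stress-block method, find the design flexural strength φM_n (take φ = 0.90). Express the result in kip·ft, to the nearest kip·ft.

T = A_s f_y = 1.3 × 80 = 104 kips.
a = T/(0.85 f'_c b) = 104/(0.85 × 4.1 × 9.1) = 3.279 in.
M_n = T(d − a/2) = 104 × (31.4 − 1.6395) = 3095.1 kip·in = 3095.1/12 = 257.93 kip·ft.
φM_n = 0.90 × 257.93 = 232.14 kip·ft.

φM_n ≈ 232 kip·ft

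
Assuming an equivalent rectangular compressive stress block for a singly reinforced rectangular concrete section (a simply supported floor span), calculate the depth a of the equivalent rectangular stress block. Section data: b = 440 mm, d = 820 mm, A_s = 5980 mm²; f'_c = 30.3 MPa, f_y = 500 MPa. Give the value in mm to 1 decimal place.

a ≈ 263.8 mm

T = A_s f_y = 5980 × 500 = 2990000 N = 2990 kN.
Setting C = 0.85 f'_c a b equal to T: a = 2990000/(0.85 × 30.3 × 440) = 263.8 mm.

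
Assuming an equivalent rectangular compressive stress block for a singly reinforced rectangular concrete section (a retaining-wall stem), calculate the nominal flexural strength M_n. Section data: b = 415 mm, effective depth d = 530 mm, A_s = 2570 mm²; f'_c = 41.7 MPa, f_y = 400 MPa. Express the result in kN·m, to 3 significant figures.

T = A_s f_y = 2570 × 400 = 1028000 N = 1028 kN.
From C = T: a = T/(0.85 f'_c b) = 1028000/(0.85 × 41.7 × 415) = 69.89 mm.
M_n = T(d − a/2) = 1028 kN × (530 − 34.945) mm = 508.92 kN·m.

M_n ≈ 509 kN·m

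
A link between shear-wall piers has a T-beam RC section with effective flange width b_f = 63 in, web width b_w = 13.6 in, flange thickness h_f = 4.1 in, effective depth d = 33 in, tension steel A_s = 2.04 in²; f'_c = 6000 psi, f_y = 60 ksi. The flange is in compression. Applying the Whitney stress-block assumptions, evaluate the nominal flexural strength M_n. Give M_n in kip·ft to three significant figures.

M_n ≈ 335 kip·ft

Tension: T = A_s f_y = 2.04 × 60 = 122.4 kips.
Try a within the flange: a = T/(0.85 f'_c b_f) = 122.4/(0.85 × 6 × 63) = 0.381 in.
Since a = 0.381 ≤ h_f = 4.1 in, the stress block lies entirely in the flange; analyse as a rectangular beam of width b_f.
M_n = T(d − a/2) = 122.4 × (33 − 0.1905) = 4015.9 kip·in.
M_n = 4015.9/12 = 334.66 kip·ft.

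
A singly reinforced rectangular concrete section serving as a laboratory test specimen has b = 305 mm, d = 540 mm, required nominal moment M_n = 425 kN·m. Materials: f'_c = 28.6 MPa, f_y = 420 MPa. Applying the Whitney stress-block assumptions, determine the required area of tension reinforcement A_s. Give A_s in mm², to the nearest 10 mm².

A_s ≈ 2110 mm²

With M_n = 0.85 f'_c a b (d − a/2), solve the quadratic for a:
a = d − √(d² − 2M_n/(0.85 f'_c b)) = 540 − √(540² − 2 × 425×10⁶/(0.85 × 28.6 × 305)) = 119.33 mm.
A_s = 0.85 f'_c a b / f_y = 0.85 × 28.6 × 119.33 × 305 / 420 = 2106.6 mm².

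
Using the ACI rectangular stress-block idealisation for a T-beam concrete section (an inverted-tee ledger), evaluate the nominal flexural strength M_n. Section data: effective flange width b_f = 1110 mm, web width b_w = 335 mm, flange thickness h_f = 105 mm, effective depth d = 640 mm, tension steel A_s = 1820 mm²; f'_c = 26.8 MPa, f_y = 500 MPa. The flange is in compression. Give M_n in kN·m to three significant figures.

Tension: T = A_s f_y = 1820 × 500 = 910000 N.
Try a within the flange: a = T/(0.85 f'_c b_f) = 910000/(0.85 × 26.8 × 1110) = 35.99 mm.
Since a = 35.99 ≤ h_f = 105 mm, the stress block lies entirely in the flange; analyse as a rectangular beam of width b_f.
M_n = T(d − a/2) = 910000 × (640 − 17.995) = 566.02 × 10⁶ N·mm.
M_n = 566.02 kN·m.

M_n ≈ 566 kN·m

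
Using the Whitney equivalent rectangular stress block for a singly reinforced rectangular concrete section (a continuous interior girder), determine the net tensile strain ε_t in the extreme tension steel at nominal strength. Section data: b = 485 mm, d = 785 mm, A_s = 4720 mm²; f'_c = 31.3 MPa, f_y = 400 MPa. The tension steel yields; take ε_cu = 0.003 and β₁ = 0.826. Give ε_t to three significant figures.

a = A_s f_y/(0.85 f'_c b) = 146.32 mm.
β₁ = 0.826, so c = a/β₁ = 146.32/0.826 = 177.14 mm.
From the linear strain diagram with ε_cu = 0.003: ε_t = 0.003 (d − c)/c = 0.003 × (785 − 177.14)/177.14 = 0.0103.
Since ε_t ≥ 0.005, the section is tension-controlled.

ε_t ≈ 0.0103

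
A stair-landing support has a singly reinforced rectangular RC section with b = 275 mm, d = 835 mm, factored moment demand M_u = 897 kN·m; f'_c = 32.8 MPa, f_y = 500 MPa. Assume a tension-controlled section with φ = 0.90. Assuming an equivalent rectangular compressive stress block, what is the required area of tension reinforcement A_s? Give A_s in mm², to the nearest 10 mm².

M_n = M_u/φ = 897/0.90 = 996.667 kN·m.
With M_n = 0.85 f'_c a b (d − a/2), solve the quadratic for a:
a = d − √(d² − 2M_n/(0.85 f'_c b)) = 835 − √(835² − 2 × 996.667×10⁶/(0.85 × 32.8 × 275)) = 173.76 mm.
A_s = 0.85 f'_c a b / f_y = 0.85 × 32.8 × 173.76 × 275 / 500 = 2664.4 mm².

A_s ≈ 2660 mm²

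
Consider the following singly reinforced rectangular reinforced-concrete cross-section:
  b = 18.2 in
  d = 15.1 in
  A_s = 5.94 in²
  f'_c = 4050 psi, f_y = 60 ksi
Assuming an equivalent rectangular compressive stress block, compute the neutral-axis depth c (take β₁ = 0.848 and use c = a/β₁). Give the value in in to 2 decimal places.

c ≈ 6.71 in

T = A_s f_y = 5.94 × 60 = 356.4 kips.
a = T/(0.85 f'_c b) = 356.4/(0.85 × 4.05 × 18.2) = 5.6884 in.
With β₁ = 0.848, c = a/β₁ = 5.6884/0.848 = 6.71 in.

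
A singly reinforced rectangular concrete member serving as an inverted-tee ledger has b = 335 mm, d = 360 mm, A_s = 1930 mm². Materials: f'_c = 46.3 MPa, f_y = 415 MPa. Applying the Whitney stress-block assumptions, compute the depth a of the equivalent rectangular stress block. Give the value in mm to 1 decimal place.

a ≈ 60.8 mm

T = A_s f_y = 1930 × 415 = 800950 N = 800.95 kN.
Setting C = 0.85 f'_c a b equal to T: a = 800950/(0.85 × 46.3 × 335) = 60.8 mm.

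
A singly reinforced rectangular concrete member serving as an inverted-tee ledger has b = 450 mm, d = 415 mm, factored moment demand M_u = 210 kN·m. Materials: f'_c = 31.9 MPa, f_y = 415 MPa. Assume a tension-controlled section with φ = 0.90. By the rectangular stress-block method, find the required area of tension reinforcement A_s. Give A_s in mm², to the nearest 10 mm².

A_s ≈ 1440 mm²

M_n = M_u/φ = 210/0.90 = 233.333 kN·m.
With M_n = 0.85 f'_c a b (d − a/2), solve the quadratic for a:
a = d − √(d² − 2M_n/(0.85 f'_c b)) = 415 − √(415² − 2 × 233.333×10⁶/(0.85 × 31.9 × 450)) = 48.97 mm.
A_s = 0.85 f'_c a b / f_y = 0.85 × 31.9 × 48.97 × 450 / 415 = 1439.8 mm².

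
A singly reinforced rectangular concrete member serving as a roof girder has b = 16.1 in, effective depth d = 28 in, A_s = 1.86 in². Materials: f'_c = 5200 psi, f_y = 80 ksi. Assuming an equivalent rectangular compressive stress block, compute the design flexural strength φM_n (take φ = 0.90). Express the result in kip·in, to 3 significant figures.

φM_n ≈ 3610 kip·in

T = A_s f_y = 1.86 × 80 = 148.8 kips.
a = T/(0.85 f'_c b) = 148.8/(0.85 × 5.2 × 16.1) = 2.091 in.
M_n = T(d − a/2) = 148.8 × (28 − 1.0455) = 4010.8 kip·in.
φM_n = 0.90 × 4010.8 = 3609.7 kip·in.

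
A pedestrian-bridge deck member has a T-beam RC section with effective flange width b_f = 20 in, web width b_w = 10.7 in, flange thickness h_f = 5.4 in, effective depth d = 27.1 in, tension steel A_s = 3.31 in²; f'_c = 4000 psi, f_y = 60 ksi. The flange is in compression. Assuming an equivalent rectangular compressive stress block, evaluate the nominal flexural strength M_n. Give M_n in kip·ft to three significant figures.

M_n ≈ 424 kip·ft

Tension: T = A_s f_y = 3.31 × 60 = 198.6 kips.
Try a within the flange: a = T/(0.85 f'_c b_f) = 198.6/(0.85 × 4 × 20) = 2.921 in.
Since a = 2.921 ≤ h_f = 5.4 in, the stress block lies entirely in the flange; analyse as a rectangular beam of width b_f.
M_n = T(d − a/2) = 198.6 × (27.1 − 1.4605) = 5092.0 kip·in.
M_n = 5092.0/12 = 424.33 kip·ft.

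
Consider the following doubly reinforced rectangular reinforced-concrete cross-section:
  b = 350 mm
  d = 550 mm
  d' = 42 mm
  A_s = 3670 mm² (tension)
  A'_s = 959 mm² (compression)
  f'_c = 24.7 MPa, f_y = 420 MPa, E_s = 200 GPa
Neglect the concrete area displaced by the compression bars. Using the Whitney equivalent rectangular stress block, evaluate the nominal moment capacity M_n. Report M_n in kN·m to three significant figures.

Assume both tension and compression steel yield.
Net tension couple steel: A_s − A'_s = 2711 mm².
a = (A_s − A'_s) f_y / (0.85 f'_c b) = 1138620/(0.85 × 24.7 × 350) = 154.95 mm.
c = a/β₁ = 154.95/0.85 = 182.29 mm; ε'_s = 0.003(c − d')/c = 0.0023 ≥ f_y/E_s = 0.0021, so compression steel does yield.
M_n = (A_s − A'_s) f_y (d − a/2) + A'_s f_y (d − d') = [1138620 × (550 − 77.475) + 402780 × (550 − 42)] × 10⁻⁶ = 538.03 + 204.61 = 742.64 kN·m.

M_n ≈ 743 kN·m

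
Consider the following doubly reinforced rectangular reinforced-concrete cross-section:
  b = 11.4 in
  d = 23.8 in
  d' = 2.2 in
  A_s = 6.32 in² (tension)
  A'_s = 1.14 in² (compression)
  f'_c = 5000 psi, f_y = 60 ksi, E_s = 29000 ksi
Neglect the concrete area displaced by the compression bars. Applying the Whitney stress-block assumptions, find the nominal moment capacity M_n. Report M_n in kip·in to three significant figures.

Assume both steels yield.
a = (A_s − A'_s) f_y/(0.85 f'_c b) = (6.32 − 1.14) × 60/(0.85 × 5 × 11.4) = 6.415 in.
c = a/β₁ = 6.415/0.8 = 8.019 in; ε'_s = 0.003(c − d')/c = 0.0022 ≥ ε_y = 0.0021, so the compression steel yields.
M_n = (A_s − A'_s) f_y (d − a/2) + A'_s f_y (d − d') = 310.8 × (23.8 − 3.2075) + 68.4 × (23.8 − 2.2) = 6400.1 + 1477.4 = 7877.5 kip·in.

M_n ≈ 7880 kip·in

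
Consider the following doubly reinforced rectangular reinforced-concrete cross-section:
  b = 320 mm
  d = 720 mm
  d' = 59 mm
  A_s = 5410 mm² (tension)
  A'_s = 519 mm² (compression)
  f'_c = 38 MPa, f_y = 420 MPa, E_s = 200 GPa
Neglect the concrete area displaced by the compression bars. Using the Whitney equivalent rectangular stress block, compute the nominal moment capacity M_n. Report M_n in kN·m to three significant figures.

M_n ≈ 1420 kN·m

Assume both tension and compression steel yield.
Net tension couple steel: A_s − A'_s = 4891 mm².
a = (A_s − A'_s) f_y / (0.85 f'_c b) = 2054220/(0.85 × 38 × 320) = 198.74 mm.
c = a/β₁ = 198.74/0.779 = 255.12 mm; ε'_s = 0.003(c − d')/c = 0.0023 ≥ f_y/E_s = 0.0021, so compression steel does yield.
M_n = (A_s − A'_s) f_y (d − a/2) + A'_s f_y (d − d') = [2054220 × (720 − 99.37) + 217980 × (720 − 59)] × 10⁻⁶ = 1274.91 + 144.08 = 1418.99 kN·m.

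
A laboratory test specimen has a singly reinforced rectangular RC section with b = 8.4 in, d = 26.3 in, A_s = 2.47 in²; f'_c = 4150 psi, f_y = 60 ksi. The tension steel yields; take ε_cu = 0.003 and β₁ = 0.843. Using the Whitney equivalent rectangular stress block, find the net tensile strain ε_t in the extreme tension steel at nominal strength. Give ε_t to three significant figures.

ε_t ≈ 0.0103

a = A_s f_y/(0.85 f'_c b) = 5.002 in.
β₁ = 0.843, so c = a/β₁ = 5.002/0.843 = 5.934 in.
From the linear strain diagram with ε_cu = 0.003: ε_t = 0.003 (d − c)/c = 0.003 × (26.3 − 5.934)/5.934 = 0.0103.
Since ε_t ≥ 0.005, the section is tension-controlled.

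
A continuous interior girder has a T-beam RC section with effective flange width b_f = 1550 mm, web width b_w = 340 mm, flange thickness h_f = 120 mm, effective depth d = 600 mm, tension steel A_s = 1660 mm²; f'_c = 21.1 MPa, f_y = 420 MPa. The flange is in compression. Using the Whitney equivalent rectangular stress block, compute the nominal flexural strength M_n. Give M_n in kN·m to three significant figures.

M_n ≈ 410 kN·m

Tension: T = A_s f_y = 1660 × 420 = 697200 N.
Try a within the flange: a = T/(0.85 f'_c b_f) = 697200/(0.85 × 21.1 × 1550) = 25.08 mm.
Since a = 25.08 ≤ h_f = 120 mm, the stress block lies entirely in the flange; analyse as a rectangular beam of width b_f.
M_n = T(d − a/2) = 697200 × (600 − 12.54) = 409.58 × 10⁶ N·mm.
M_n = 409.58 kN·m.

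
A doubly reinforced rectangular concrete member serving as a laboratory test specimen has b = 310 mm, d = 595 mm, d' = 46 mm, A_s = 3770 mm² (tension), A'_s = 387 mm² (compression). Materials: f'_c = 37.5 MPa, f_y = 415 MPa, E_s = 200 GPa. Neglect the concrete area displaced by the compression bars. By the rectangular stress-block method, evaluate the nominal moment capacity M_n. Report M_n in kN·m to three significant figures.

M_n ≈ 824 kN·m

Assume both tension and compression steel yield.
Net tension couple steel: A_s − A'_s = 3383 mm².
a = (A_s − A'_s) f_y / (0.85 f'_c b) = 1403945/(0.85 × 37.5 × 310) = 142.08 mm.
c = a/β₁ = 142.08/0.782 = 181.69 mm; ε'_s = 0.003(c − d')/c = 0.0022 ≥ f_y/E_s = 0.0021, so compression steel does yield.
M_n = (A_s − A'_s) f_y (d − a/2) + A'_s f_y (d − d') = [1403945 × (595 − 71.04) + 160605 × (595 − 46)] × 10⁻⁶ = 735.61 + 88.17 = 823.78 kN·m.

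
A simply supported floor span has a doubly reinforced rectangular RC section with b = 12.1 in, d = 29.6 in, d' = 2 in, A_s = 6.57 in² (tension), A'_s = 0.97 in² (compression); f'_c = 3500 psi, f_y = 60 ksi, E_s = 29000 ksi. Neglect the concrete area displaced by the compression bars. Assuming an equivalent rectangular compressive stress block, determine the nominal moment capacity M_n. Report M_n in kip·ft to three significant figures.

M_n ≈ 832 kip·ft

Assume both steels yield.
a = (A_s − A'_s) f_y/(0.85 f'_c b) = (6.57 − 0.97) × 60/(0.85 × 3.5 × 12.1) = 9.334 in.
c = a/β₁ = 9.334/0.85 = 10.981 in; ε'_s = 0.003(c − d')/c = 0.0025 ≥ ε_y = 0.0021, so the compression steel yields.
M_n = (A_s − A'_s) f_y (d − a/2) + A'_s f_y (d − d') = 336 × (29.6 − 4.667) + 58.2 × (29.6 − 2) = 8377.5 + 1606.3 = 9983.8 kip·in = 9983.8/12 = 831.98 kip·ft.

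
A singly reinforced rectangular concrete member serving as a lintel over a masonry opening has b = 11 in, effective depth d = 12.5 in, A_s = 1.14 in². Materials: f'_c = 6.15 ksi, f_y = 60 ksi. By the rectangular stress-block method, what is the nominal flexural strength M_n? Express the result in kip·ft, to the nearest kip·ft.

T = A_s f_y = 1.14 × 60 = 68.4 kips.
a = T/(0.85 f'_c b) = 68.4/(0.85 × 6.15 × 11) = 1.190 in.
M_n = T(d − a/2) = 68.4 × (12.5 − 0.595) = 814.3 kip·in = 814.3/12 = 67.86 kip·ft.

M_n ≈ 68 kip·ft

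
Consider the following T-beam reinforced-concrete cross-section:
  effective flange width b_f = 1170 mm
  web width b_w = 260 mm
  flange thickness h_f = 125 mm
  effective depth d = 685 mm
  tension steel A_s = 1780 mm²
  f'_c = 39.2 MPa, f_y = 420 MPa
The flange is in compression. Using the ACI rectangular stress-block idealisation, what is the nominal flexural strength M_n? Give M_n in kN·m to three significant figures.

Tension: T = A_s f_y = 1780 × 420 = 747600 N.
Try a within the flange: a = T/(0.85 f'_c b_f) = 747600/(0.85 × 39.2 × 1170) = 19.18 mm.
Since a = 19.18 ≤ h_f = 125 mm, the stress block lies entirely in the flange; analyse as a rectangular beam of width b_f.
M_n = T(d − a/2) = 747600 × (685 − 9.59) = 504.94 × 10⁶ N·mm.
M_n = 504.94 kN·m.

M_n ≈ 505 kN·m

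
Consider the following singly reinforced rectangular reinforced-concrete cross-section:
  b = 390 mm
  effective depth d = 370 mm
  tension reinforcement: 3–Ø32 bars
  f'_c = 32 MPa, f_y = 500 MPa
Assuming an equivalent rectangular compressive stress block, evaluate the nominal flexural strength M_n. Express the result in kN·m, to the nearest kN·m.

A_s = 3 × 804 = 2412 mm².
T = A_s f_y = 2412 × 500 = 1206000 N = 1206 kN.
From C = T: a = T/(0.85 f'_c b) = 1206000/(0.85 × 32 × 390) = 113.69 mm.
M_n = T(d − a/2) = 1206 kN × (370 − 56.845) mm = 377.66 kN·m.

M_n ≈ 378 kN·m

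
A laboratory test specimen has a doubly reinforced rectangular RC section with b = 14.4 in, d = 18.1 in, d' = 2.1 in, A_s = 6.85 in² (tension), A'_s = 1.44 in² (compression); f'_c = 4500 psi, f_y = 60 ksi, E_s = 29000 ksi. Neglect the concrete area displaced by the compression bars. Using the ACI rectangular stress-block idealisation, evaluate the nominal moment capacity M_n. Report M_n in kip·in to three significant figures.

Assume both steels yield.
a = (A_s − A'_s) f_y/(0.85 f'_c b) = (6.85 − 1.44) × 60/(0.85 × 4.5 × 14.4) = 5.893 in.
c = a/β₁ = 5.893/0.825 = 7.143 in; ε'_s = 0.003(c − d')/c = 0.0021 ≥ ε_y = 0.0021, so the compression steel yields.
M_n = (A_s − A'_s) f_y (d − a/2) + A'_s f_y (d − d') = 324.6 × (18.1 − 2.9465) + 86.4 × (18.1 − 2.1) = 4918.8 + 1382.4 = 6301.2 kip·in.

M_n ≈ 6300 kip·in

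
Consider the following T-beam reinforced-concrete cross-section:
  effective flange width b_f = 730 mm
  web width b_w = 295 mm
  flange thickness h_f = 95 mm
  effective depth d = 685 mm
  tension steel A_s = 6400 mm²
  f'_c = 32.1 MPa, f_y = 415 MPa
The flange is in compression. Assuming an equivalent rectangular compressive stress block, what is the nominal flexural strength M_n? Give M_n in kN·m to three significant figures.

M_n ≈ 1620 kN·m

Tension: T = A_s f_y = 6400 × 415 = 2656000 N.
Try a within the flange: a = T/(0.85 f'_c b_f) = 2656000/(0.85 × 32.1 × 730) = 133.35 mm.
a = 133.35 > h_f = 95 mm: the block extends into the web. Split into flange-overhang and web parts.
C_f = 0.85 f'_c (b_f − b_w) h_f = 0.85 × 32.1 × (730 − 295) × 95 = 1127553 N.
Remaining web compression depth: a_w = (T − C_f)/(0.85 f'_c b_w) = (2656000 − 1127553)/(0.85 × 32.1 × 295) = 189.89 mm.
M_n = C_f(d − h_f/2) + (T − C_f)(d − a_w/2) = 1127553 × (685 − 47.5) + 1528447 × (685 − 94.945) = 718.82 + 901.87 = 1620.69 × 10⁶ N·mm.
M_n = 1620.69 kN·m.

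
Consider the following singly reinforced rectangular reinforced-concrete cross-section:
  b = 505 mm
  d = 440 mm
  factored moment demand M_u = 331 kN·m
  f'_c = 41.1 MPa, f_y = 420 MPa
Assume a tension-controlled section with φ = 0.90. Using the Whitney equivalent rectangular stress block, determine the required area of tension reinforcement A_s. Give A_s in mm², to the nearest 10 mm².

M_n = M_u/φ = 331/0.90 = 367.778 kN·m.
With M_n = 0.85 f'_c a b (d − a/2), solve the quadratic for a:
a = d − √(d² − 2M_n/(0.85 f'_c b)) = 440 − √(440² − 2 × 367.778×10⁶/(0.85 × 41.1 × 505)) = 50.25 mm.
A_s = 0.85 f'_c a b / f_y = 0.85 × 41.1 × 50.25 × 505 / 420 = 2110.8 mm².

A_s ≈ 2110 mm²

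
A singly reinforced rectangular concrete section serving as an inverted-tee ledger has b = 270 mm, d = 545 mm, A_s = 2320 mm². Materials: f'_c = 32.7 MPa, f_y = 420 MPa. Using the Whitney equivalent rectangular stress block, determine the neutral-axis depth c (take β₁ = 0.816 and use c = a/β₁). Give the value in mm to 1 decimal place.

c ≈ 159.1 mm

T = A_s f_y = 2320 × 420 = 974400 N = 974.4 kN.
Setting C = 0.85 f'_c a b equal to T: a = 974400/(0.85 × 32.7 × 270) = 129.839 mm.
With β₁ = 0.816, c = a/β₁ = 129.839/0.816 = 159.1 mm.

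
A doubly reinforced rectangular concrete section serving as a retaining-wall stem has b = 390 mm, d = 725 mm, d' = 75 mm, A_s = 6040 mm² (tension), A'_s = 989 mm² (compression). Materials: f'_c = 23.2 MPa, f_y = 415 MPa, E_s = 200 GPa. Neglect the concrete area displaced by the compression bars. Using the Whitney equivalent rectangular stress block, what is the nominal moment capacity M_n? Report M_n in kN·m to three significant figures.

Assume both tension and compression steel yield.
Net tension couple steel: A_s − A'_s = 5051 mm².
a = (A_s − A'_s) f_y / (0.85 f'_c b) = 2096165/(0.85 × 23.2 × 390) = 272.55 mm.
c = a/β₁ = 272.55/0.85 = 320.65 mm; ε'_s = 0.003(c − d')/c = 0.0023 ≥ f_y/E_s = 0.0021, so compression steel does yield.
M_n = (A_s − A'_s) f_y (d − a/2) + A'_s f_y (d − d') = [2096165 × (725 − 136.275) + 410435 × (725 − 75)] × 10⁻⁶ = 1234.06 + 266.78 = 1500.84 kN·m.

M_n ≈ 1500 kN·m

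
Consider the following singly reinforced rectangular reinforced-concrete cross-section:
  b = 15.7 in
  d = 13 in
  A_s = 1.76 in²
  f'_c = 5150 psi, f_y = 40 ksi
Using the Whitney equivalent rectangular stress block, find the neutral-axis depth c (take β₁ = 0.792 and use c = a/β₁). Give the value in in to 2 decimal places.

T = A_s f_y = 1.76 × 40 = 70.4 kips.
a = T/(0.85 f'_c b) = 70.4/(0.85 × 5.15 × 15.7) = 1.0243 in.
With β₁ = 0.792, c = a/β₁ = 1.0243/0.792 = 1.29 in.

c ≈ 1.29 in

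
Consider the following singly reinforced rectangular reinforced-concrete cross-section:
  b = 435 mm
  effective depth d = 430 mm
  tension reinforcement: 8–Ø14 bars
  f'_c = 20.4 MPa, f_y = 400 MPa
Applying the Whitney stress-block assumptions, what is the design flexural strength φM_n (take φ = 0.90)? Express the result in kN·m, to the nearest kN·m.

A_s = 8 × 154 = 1232 mm².
T = A_s f_y = 1232 × 400 = 492800 N = 492.8 kN.
From C = T: a = T/(0.85 f'_c b) = 492800/(0.85 × 20.4 × 435) = 65.33 mm.
M_n = T(d − a/2) = 492.8 kN × (430 − 32.665) mm = 195.81 kN·m.
φM_n = 0.90 × 195.81 = 176.23 kN·m.

φM_n ≈ 176 kN·m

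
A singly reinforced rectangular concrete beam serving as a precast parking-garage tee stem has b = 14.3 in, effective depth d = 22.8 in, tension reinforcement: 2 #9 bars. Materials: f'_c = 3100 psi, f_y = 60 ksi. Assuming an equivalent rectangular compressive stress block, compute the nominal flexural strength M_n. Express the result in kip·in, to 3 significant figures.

A_s = 2 × 1 = 2 in².
T = A_s f_y = 2 × 60 = 120 kips.
a = T/(0.85 f'_c b) = 120/(0.85 × 3.1 × 14.3) = 3.185 in.
M_n = T(d − a/2) = 120 × (22.8 − 1.5925) = 2544.9 kip·in.

M_n ≈ 2540 kip·in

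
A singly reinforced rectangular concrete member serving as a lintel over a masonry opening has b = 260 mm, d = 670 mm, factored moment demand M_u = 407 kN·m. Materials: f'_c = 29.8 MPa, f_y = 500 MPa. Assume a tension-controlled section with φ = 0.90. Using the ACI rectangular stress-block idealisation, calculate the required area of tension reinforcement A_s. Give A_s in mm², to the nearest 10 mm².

M_n = M_u/φ = 407/0.90 = 452.222 kN·m.
With M_n = 0.85 f'_c a b (d − a/2), solve the quadratic for a:
a = d − √(d² − 2M_n/(0.85 f'_c b)) = 670 − √(670² − 2 × 452.222×10⁶/(0.85 × 29.8 × 260)) = 111.82 mm.
A_s = 0.85 f'_c a b / f_y = 0.85 × 29.8 × 111.82 × 260 / 500 = 1472.8 mm².

A_s ≈ 1470 mm²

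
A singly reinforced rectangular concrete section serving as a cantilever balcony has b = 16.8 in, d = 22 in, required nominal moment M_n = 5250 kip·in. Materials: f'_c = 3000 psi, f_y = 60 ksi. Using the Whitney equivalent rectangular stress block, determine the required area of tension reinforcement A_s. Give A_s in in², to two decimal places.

A_s ≈ 4.67 in²

From M_n = 0.85 f'_c a b (d − a/2):
a = d − √(d² − 2M_n/(0.85 f'_c b)) = 22 − √(22² − 2 × 5250/(0.85 × 3 × 16.8)) = 6.544 in.
A_s = 0.85 f'_c a b / f_y = 0.85 × 3 × 6.544 × 16.8 / 60 = 4.672 in².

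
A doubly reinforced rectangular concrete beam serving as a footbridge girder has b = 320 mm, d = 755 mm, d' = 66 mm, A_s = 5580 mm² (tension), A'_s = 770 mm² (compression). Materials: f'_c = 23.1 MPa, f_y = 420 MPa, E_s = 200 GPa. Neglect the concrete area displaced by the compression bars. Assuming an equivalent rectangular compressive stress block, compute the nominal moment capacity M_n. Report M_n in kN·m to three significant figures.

Assume both tension and compression steel yield.
Net tension couple steel: A_s − A'_s = 4810 mm².
a = (A_s − A'_s) f_y / (0.85 f'_c b) = 2020200/(0.85 × 23.1 × 320) = 321.52 mm.
c = a/β₁ = 321.52/0.85 = 378.26 mm; ε'_s = 0.003(c − d')/c = 0.0025 ≥ f_y/E_s = 0.0021, so compression steel does yield.
M_n = (A_s − A'_s) f_y (d − a/2) + A'_s f_y (d − d') = [2020200 × (755 − 160.76) + 323400 × (755 − 66)] × 10⁻⁶ = 1200.48 + 222.82 = 1423.30 kN·m.

M_n ≈ 1420 kN·m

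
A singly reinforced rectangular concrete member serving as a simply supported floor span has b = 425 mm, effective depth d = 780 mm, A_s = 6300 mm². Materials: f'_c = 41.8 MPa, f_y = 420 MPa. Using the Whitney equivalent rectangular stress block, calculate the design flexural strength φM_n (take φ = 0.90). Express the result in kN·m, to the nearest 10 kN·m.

T = A_s f_y = 6300 × 420 = 2646000 N = 2646 kN.
From C = T: a = T/(0.85 f'_c b) = 2646000/(0.85 × 41.8 × 425) = 175.23 mm.
M_n = T(d − a/2) = 2646 kN × (780 − 87.615) mm = 1832.05 kN·m.
φM_n = 0.90 × 1832.05 = 1648.85 kN·m.

φM_n ≈ 1650 kN·m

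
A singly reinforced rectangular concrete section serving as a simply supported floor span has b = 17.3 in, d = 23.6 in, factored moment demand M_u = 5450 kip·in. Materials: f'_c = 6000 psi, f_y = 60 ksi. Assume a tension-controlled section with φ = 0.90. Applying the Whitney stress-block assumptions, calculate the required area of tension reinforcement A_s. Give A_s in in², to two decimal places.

M_n = M_u/φ = 5450/0.90 = 6055.56 kip·in.
From M_n = 0.85 f'_c a b (d − a/2):
a = d − √(d² − 2M_n/(0.85 f'_c b)) = 23.6 − √(23.6² − 2 × 6055.56/(0.85 × 6 × 17.3)) = 3.114 in.
A_s = 0.85 f'_c a b / f_y = 0.85 × 6 × 3.114 × 17.3 / 60 = 4.579 in².

A_s ≈ 4.58 in²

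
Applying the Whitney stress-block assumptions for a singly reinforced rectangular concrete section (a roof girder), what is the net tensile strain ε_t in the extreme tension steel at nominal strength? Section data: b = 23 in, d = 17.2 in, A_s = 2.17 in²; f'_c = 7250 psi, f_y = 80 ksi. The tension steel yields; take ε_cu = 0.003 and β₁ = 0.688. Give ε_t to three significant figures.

a = A_s f_y/(0.85 f'_c b) = 1.225 in.
β₁ = 0.688, so c = a/β₁ = 1.225/0.688 = 1.781 in.
From the linear strain diagram with ε_cu = 0.003: ε_t = 0.003 (d − c)/c = 0.003 × (17.2 − 1.781)/1.781 = 0.0260.
Since ε_t ≥ 0.005, the section is tension-controlled.

ε_t ≈ 0.0260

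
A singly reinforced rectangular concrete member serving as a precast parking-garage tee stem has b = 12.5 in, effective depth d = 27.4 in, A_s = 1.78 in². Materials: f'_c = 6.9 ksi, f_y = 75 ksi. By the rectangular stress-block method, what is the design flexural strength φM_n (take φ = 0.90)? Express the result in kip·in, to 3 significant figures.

T = A_s f_y = 1.78 × 75 = 133.5 kips.
a = T/(0.85 f'_c b) = 133.5/(0.85 × 6.9 × 12.5) = 1.821 in.
M_n = T(d − a/2) = 133.5 × (27.4 − 0.9105) = 3536.3 kip·in.
φM_n = 0.90 × 3536.3 = 3182.7 kip·in.

φM_n ≈ 3180 kip·in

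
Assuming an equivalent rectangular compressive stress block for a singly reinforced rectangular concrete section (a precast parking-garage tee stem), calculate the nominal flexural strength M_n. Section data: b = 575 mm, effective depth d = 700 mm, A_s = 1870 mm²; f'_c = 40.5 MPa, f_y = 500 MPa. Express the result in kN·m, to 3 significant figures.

T = A_s f_y = 1870 × 500 = 935000 N = 935 kN.
From C = T: a = T/(0.85 f'_c b) = 935000/(0.85 × 40.5 × 575) = 47.24 mm.
M_n = T(d − a/2) = 935 kN × (700 − 23.62) mm = 632.42 kN·m.

M_n ≈ 632 kN·m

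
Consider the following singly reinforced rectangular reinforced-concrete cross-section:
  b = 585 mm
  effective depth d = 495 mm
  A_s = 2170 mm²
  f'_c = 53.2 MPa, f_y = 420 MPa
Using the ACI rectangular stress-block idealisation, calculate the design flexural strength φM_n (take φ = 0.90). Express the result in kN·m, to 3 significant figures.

T = A_s f_y = 2170 × 420 = 911400 N = 911.4 kN.
From C = T: a = T/(0.85 f'_c b) = 911400/(0.85 × 53.2 × 585) = 34.45 mm.
M_n = T(d − a/2) = 911.4 kN × (495 − 17.225) mm = 435.44 kN·m.
φM_n = 0.90 × 435.44 = 391.90 kN·m.

φM_n ≈ 392 kN·m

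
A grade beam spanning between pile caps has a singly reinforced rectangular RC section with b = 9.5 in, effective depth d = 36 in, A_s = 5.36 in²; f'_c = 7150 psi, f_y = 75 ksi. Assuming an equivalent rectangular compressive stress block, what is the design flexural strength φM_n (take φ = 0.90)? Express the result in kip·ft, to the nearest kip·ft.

T = A_s f_y = 5.36 × 75 = 402 kips.
a = T/(0.85 f'_c b) = 402/(0.85 × 7.15 × 9.5) = 6.963 in.
M_n = T(d − a/2) = 402 × (36 − 3.4815) = 13072.4 kip·in = 13072.4/12 = 1089.37 kip·ft.
φM_n = 0.90 × 1089.37 = 980.43 kip·ft.

φM_n ≈ 980 kip·ft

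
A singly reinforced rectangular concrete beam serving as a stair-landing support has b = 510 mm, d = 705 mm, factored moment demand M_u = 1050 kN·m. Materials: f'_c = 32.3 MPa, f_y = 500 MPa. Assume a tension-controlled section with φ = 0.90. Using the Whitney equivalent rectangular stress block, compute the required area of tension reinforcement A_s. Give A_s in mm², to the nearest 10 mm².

M_n = M_u/φ = 1050/0.90 = 1166.67 kN·m.
With M_n = 0.85 f'_c a b (d − a/2), solve the quadratic for a:
a = d − √(d² − 2M_n/(0.85 f'_c b)) = 705 − √(705² − 2 × 1166.67×10⁶/(0.85 × 32.3 × 510)) = 130.21 mm.
A_s = 0.85 f'_c a b / f_y = 0.85 × 32.3 × 130.21 × 510 / 500 = 3646.4 mm².

A_s ≈ 3650 mm²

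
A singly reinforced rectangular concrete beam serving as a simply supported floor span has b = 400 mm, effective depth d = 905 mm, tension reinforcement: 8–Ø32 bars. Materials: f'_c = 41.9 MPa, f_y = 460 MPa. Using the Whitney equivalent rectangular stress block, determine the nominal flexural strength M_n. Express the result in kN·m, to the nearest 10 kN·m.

M_n ≈ 2370 kN·m

A_s = 8 × 804 = 6432 mm².
T = A_s f_y = 6432 × 460 = 2958720 N = 2958.72 kN.
From C = T: a = T/(0.85 f'_c b) = 2958720/(0.85 × 41.9 × 400) = 207.69 mm.
M_n = T(d − a/2) = 2958.72 kN × (905 − 103.845) mm = 2370.39 kN·m.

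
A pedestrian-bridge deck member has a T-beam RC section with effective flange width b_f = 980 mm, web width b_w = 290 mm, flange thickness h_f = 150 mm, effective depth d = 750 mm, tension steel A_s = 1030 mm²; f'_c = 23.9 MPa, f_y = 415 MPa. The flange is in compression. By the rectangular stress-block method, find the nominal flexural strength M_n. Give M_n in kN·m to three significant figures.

M_n ≈ 316 kN·m

Tension: T = A_s f_y = 1030 × 415 = 427450 N.
Try a within the flange: a = T/(0.85 f'_c b_f) = 427450/(0.85 × 23.9 × 980) = 21.47 mm.
Since a = 21.47 ≤ h_f = 150 mm, the stress block lies entirely in the flange; analyse as a rectangular beam of width b_f.
M_n = T(d − a/2) = 427450 × (750 − 10.735) = 316.00 × 10⁶ N·mm.
M_n = 316.00 kN·m.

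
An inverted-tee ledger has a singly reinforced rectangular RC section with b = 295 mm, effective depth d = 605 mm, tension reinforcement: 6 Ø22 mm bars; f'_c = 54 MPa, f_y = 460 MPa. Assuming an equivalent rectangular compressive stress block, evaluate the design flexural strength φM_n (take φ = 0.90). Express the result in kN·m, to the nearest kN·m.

φM_n ≈ 535 kN·m

A_s = 6 × 380 = 2280 mm².
T = A_s f_y = 2280 × 460 = 1048800 N = 1048.8 kN.
From C = T: a = T/(0.85 f'_c b) = 1048800/(0.85 × 54 × 295) = 77.46 mm.
M_n = T(d − a/2) = 1048.8 kN × (605 − 38.73) mm = 593.90 kN·m.
φM_n = 0.90 × 593.90 = 534.51 kN·m.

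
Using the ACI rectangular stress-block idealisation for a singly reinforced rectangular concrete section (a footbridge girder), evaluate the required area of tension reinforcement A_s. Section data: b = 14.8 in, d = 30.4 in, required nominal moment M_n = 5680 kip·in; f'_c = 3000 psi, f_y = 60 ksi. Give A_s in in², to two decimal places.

A_s ≈ 3.42 in²

From M_n = 0.85 f'_c a b (d − a/2):
a = d − √(d² − 2M_n/(0.85 f'_c b)) = 30.4 − √(30.4² − 2 × 5680/(0.85 × 3 × 14.8)) = 5.437 in.
A_s = 0.85 f'_c a b / f_y = 0.85 × 3 × 5.437 × 14.8 / 60 = 3.420 in².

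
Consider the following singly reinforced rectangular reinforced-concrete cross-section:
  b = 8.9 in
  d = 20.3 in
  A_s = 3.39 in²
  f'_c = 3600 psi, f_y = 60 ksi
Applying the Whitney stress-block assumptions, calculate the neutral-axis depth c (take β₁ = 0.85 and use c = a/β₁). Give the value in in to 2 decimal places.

T = A_s f_y = 3.39 × 60 = 203.4 kips.
a = T/(0.85 f'_c b) = 203.4/(0.85 × 3.6 × 8.9) = 7.4686 in.
With β₁ = 0.85, c = a/β₁ = 7.4686/0.85 = 8.79 in.

c ≈ 8.79 in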